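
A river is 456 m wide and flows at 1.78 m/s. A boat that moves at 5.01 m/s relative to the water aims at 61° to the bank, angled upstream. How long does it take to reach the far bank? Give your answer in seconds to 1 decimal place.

The component of the boat's velocity perpendicular to the bank is 5.01 × sin 61° = 4.382 m/s.
The flow acts along the bank and has no component across it.
Time = 456 / 4.382 = 104.066 s.

104.1 s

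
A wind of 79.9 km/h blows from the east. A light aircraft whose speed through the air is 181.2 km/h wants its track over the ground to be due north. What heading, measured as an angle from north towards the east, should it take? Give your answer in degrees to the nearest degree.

The wind pushes perpendicular to the desired track; the heading must have a component into the wind equal to 79.9 km/h: 181.2 sin θ = 79.9.
sin θ = 0.4409, so θ = 26.164°.

26°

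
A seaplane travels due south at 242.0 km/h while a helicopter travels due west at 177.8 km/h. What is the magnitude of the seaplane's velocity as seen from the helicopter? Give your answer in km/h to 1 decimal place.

300.3 km/h

Taking east as x and north as y: seaplane velocity = (0.000, -242.000) km/h; helicopter velocity = (-177.800, 0.000) km/h.
Velocity of seaplane relative to helicopter = (0.000, -242.000) − (-177.800, 0.000) = (177.800, -242.000) km/h.
Magnitude = |(177.800, -242.000)| = 300.295 km/h.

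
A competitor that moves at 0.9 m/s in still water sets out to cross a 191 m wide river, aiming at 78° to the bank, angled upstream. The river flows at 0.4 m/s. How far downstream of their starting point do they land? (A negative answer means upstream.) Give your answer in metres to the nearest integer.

Perpendicular speed = 0.880 m/s; crossing time = 191 / 0.880 = 216.963 s.
Net downstream speed = 0.213 m/s.
Drift = 0.213 × 216.963 = 46.187 m (downstream).

46 m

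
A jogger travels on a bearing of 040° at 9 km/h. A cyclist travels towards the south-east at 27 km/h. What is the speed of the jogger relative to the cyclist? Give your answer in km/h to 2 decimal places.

29.20 km/h

Taking east as x and north as y: jogger velocity = (5.785, 6.894) km/h; cyclist velocity = (19.092, -19.092) km/h.
Velocity of jogger relative to cyclist = (5.785, 6.894) − (19.092, -19.092) = (-13.307, 25.986) km/h.
Magnitude = |(-13.307, 25.986)| = 29.195 km/h.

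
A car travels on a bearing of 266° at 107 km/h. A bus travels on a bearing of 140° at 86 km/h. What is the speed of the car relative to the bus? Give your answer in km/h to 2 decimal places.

Taking east as x and north as y: car velocity = (-106.739, -7.464) km/h; bus velocity = (55.280, -65.880) km/h.
Velocity of car relative to bus = (-106.739, -7.464) − (55.280, -65.880) = (-162.019, 58.416) km/h.
Magnitude = |(-162.019, 58.416)| = 172.228 km/h.

172.23 km/h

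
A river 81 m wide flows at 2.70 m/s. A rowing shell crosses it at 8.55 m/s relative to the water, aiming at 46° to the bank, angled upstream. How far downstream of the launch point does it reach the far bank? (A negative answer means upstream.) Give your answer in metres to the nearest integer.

-43 m

Perpendicular speed = 6.150 m/s; crossing time = 81 / 6.150 = 13.170 s.
Net downstream speed = -3.239 m/s.
Drift = -3.239 × 13.170 = -42.662 m (upstream).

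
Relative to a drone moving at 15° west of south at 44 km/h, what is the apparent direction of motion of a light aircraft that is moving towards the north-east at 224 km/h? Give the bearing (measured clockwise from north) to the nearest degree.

Taking east as x and north as y: light aircraft velocity = (158.392, 158.392) km/h; drone velocity = (-11.388, -42.501) km/h.
Velocity of light aircraft relative to drone = (158.392, 158.392) − (-11.388, -42.501) = (169.780, 200.893) km/h.
Bearing = atan2(169.78, 200.89) = 40.20° clockwise from north.

040°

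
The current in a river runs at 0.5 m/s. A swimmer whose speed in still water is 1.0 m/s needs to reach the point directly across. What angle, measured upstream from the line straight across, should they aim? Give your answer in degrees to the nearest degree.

30°

To cancel the current, the upstream component of the swimmer's velocity must equal the flow: 1.0 sin θ = 0.5.
sin θ = 0.5 / 1.0 = 0.5000.
θ = arcsin(0.5000) = 30.000°.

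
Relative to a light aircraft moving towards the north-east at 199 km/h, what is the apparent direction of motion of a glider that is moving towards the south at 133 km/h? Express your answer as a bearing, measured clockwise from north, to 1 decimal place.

207.2°

Taking east as x and north as y: glider velocity = (0.000, -133.000) km/h; light aircraft velocity = (140.714, 140.714) km/h.
Velocity of glider relative to light aircraft = (0.000, -133.000) − (140.714, 140.714) = (-140.714, -273.714) km/h.
Bearing = atan2(-140.71, -273.71) = 207.21° clockwise from north.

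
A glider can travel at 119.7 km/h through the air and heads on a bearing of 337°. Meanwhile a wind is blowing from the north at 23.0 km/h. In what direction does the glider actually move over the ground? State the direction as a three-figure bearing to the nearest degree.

Taking east as x and north as y: velocity relative to the air = (-46.771, 110.184) km/h; the air relative to ground = (0.000, -23.000) km/h.
Velocity relative to ground = (-46.771, 110.184) + (0.000, -23.000) = (-46.771, 87.184) km/h.
Bearing = atan2(-46.77, 87.18) = 331.79° clockwise from north.

332°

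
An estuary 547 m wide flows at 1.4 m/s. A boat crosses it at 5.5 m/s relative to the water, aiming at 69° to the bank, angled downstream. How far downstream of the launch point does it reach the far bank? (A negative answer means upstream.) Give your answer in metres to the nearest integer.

359 m

Perpendicular speed = 5.135 m/s; crossing time = 547 / 5.135 = 106.530 s.
Net downstream speed = 3.371 m/s.
Drift = 3.371 × 106.530 = 359.116 m (downstream).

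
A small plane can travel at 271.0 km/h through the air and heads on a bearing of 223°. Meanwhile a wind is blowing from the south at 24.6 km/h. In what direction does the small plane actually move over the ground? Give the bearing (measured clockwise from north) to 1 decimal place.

226.8°

Taking east as x and north as y: velocity relative to the air = (-184.822, -198.197) km/h; the air relative to ground = (0.000, 24.600) km/h.
Velocity relative to ground = (-184.822, -198.197) + (0.000, 24.600) = (-184.822, -173.597) km/h.
Bearing = atan2(-184.82, -173.60) = 226.79° clockwise from north.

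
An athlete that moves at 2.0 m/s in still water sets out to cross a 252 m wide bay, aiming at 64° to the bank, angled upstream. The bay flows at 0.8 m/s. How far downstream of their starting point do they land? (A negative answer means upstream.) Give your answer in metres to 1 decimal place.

-10.8 m

Perpendicular speed = 1.798 m/s; crossing time = 252 / 1.798 = 140.188 s.
Net downstream speed = -0.077 m/s.
Drift = -0.077 × 140.188 = -10.758 m (upstream).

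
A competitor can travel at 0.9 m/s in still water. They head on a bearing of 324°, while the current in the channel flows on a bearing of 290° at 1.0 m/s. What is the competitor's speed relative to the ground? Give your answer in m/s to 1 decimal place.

Taking east as x and north as y: velocity relative to the water = (-0.529, 0.728) m/s; the water relative to ground = (-0.940, 0.342) m/s.
Velocity relative to ground = (-0.529, 0.728) + (-0.940, 0.342) = (-1.469, 1.070) m/s.
Speed = |(-1.469, 1.070)| = 1.817 m/s.

1.8 m/s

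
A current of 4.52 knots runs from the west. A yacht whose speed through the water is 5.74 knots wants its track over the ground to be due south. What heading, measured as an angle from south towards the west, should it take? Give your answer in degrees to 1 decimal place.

51.9°

The current pushes perpendicular to the desired track; the heading must have a component into the current equal to 4.52 knots: 5.74 sin θ = 4.52.
sin θ = 0.7875, so θ = 51.948°.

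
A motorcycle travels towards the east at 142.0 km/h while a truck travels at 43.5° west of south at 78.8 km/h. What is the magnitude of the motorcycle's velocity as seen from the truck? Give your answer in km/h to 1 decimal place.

Taking east as x and north as y: motorcycle velocity = (142.000, 0.000) km/h; truck velocity = (-54.242, -57.160) km/h.
Velocity of motorcycle relative to truck = (142.000, 0.000) − (-54.242, -57.160) = (196.242, 57.160) km/h.
Magnitude = |(196.242, 57.160)| = 204.397 km/h.

204.4 km/h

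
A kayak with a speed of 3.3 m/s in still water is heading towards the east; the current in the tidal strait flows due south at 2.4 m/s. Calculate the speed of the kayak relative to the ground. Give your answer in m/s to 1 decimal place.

4.1 m/s

Taking east as x and north as y: velocity relative to the water = (3.300, 0.000) m/s; the water relative to ground = (0.000, -2.400) m/s.
Velocity relative to ground = (3.300, 0.000) + (0.000, -2.400) = (3.300, -2.400) m/s.
Speed = |(3.300, -2.400)| = 4.080 m/s.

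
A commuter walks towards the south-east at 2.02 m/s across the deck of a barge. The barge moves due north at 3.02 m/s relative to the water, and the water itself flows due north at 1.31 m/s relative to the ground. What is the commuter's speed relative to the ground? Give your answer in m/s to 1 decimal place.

In east/north components (m/s): commuter relative to barge = (1.428, -1.428); barge relative to water = (0.000, 3.020); water relative to ground = (0.000, 1.310).
Sum = (1.428, 2.902) m/s.
Speed = |(1.428, 2.902)| = 3.234 m/s.

3.2 m/s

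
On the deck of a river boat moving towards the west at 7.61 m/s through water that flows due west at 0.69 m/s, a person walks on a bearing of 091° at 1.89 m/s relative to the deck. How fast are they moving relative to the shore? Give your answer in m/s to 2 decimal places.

6.41 m/s

In east/north components (m/s): person relative to river boat = (1.890, -0.033); river boat relative to water = (-7.610, 0.000); water relative to ground = (-0.690, 0.000).
Sum = (-6.410, -0.033) m/s.
Speed = |(-6.410, -0.033)| = 6.410 m/s.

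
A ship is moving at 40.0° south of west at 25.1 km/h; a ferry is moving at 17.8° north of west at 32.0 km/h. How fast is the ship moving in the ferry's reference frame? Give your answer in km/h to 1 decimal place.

Taking east as x and north as y: ship velocity = (-19.228, -16.134) km/h; ferry velocity = (-30.468, 9.782) km/h.
Velocity of ship relative to ferry = (-19.228, -16.134) − (-30.468, 9.782) = (11.240, -25.916) km/h.
Magnitude = |(11.240, -25.916)| = 28.249 km/h.

28.2 km/h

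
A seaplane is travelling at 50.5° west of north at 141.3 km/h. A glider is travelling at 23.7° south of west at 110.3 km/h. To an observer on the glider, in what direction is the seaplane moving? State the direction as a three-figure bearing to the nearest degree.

357°

Taking east as x and north as y: seaplane velocity = (-109.031, 89.878) km/h; glider velocity = (-100.998, -44.335) km/h.
Velocity of seaplane relative to glider = (-109.031, 89.878) − (-100.998, -44.335) = (-8.033, 134.213) km/h.
Bearing = atan2(-8.03, 134.21) = 356.57° clockwise from north.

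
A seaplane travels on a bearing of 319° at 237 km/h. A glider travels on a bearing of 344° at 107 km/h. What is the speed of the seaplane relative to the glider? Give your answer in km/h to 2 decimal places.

Taking east as x and north as y: seaplane velocity = (-155.486, 178.866) km/h; glider velocity = (-29.493, 102.855) km/h.
Velocity of seaplane relative to glider = (-155.486, 178.866) − (-29.493, 102.855) = (-125.993, 76.011) km/h.
Magnitude = |(-125.993, 76.011)| = 147.146 km/h.

147.15 km/h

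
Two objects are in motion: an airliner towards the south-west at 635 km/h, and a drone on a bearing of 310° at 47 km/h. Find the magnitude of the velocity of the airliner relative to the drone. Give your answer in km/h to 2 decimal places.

632.64 km/h

Taking east as x and north as y: airliner velocity = (-449.013, -449.013) km/h; drone velocity = (-36.004, 30.211) km/h.
Velocity of airliner relative to drone = (-449.013, -449.013) − (-36.004, 30.211) = (-413.009, -479.224) km/h.
Magnitude = |(-413.009, -479.224)| = 632.639 km/h.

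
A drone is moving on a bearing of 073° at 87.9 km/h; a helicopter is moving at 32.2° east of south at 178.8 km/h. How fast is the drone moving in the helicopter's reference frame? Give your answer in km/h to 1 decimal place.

177.4 km/h

Taking east as x and north as y: drone velocity = (84.059, 25.699) km/h; helicopter velocity = (95.278, -151.299) km/h.
Velocity of drone relative to helicopter = (84.059, 25.699) − (95.278, -151.299) = (-11.219, 176.999) km/h.
Magnitude = |(-11.219, 176.999)| = 177.354 km/h.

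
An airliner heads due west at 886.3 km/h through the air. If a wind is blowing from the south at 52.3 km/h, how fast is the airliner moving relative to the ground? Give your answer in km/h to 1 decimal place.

887.8 km/h

Taking east as x and north as y: velocity relative to the air = (-886.300, 0.000) km/h; the air relative to ground = (0.000, 52.300) km/h.
Velocity relative to ground = (-886.300, 0.000) + (0.000, 52.300) = (-886.300, 52.300) km/h.
Speed = |(-886.300, 52.300)| = 887.842 km/h.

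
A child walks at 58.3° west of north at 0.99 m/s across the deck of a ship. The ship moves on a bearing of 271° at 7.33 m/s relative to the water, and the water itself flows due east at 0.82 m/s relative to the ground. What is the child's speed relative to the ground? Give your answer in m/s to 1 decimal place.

7.4 m/s

In east/north components (m/s): child relative to ship = (-0.842, 0.520); ship relative to water = (-7.329, 0.128); water relative to ground = (0.820, 0.000).
Sum = (-7.351, 0.648) m/s.
Speed = |(-7.351, 0.648)| = 7.380 m/s.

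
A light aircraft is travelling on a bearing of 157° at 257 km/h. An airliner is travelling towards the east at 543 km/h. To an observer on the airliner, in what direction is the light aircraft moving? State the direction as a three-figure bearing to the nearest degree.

Taking east as x and north as y: light aircraft velocity = (100.418, -236.570) km/h; airliner velocity = (543.000, 0.000) km/h.
Velocity of light aircraft relative to airliner = (100.418, -236.570) − (543.000, 0.000) = (-442.582, -236.570) km/h.
Bearing = atan2(-442.58, -236.57) = 241.87° clockwise from north.

242°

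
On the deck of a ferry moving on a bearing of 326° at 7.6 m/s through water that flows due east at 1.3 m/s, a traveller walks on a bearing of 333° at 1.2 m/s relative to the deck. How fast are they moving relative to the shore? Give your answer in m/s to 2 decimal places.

8.16 m/s

In east/north components (m/s): traveller relative to ferry = (-0.545, 1.069); ferry relative to water = (-4.250, 6.301); water relative to ground = (1.300, 0.000).
Sum = (-3.495, 7.370) m/s.
Speed = |(-3.495, 7.370)| = 8.156 m/s.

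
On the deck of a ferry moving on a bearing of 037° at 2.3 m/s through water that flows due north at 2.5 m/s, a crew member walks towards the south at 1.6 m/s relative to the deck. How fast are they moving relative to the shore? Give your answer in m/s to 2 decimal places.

In east/north components (m/s): crew member relative to ferry = (0.000, -1.600); ferry relative to water = (1.384, 1.837); water relative to ground = (0.000, 2.500).
Sum = (1.384, 2.737) m/s.
Speed = |(1.384, 2.737)| = 3.067 m/s.

3.07 m/s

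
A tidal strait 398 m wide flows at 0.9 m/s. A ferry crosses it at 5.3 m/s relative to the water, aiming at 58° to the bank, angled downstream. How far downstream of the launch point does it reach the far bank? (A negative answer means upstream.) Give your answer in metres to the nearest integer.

Perpendicular speed = 4.495 m/s; crossing time = 398 / 4.495 = 88.550 s.
Net downstream speed = 3.709 m/s.
Drift = 3.709 × 88.550 = 328.393 m (downstream).

328 m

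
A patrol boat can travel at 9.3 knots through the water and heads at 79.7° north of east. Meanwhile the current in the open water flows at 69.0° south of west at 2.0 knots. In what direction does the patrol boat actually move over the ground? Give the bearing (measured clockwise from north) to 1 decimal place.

007.4°

Taking east as x and north as y: velocity relative to the water = (1.663, 9.150) knots; the water relative to ground = (-0.717, -1.867) knots.
Velocity relative to ground = (1.663, 9.150) + (-0.717, -1.867) = (0.946, 7.283) knots.
Bearing = atan2(0.95, 7.28) = 7.40° clockwise from north.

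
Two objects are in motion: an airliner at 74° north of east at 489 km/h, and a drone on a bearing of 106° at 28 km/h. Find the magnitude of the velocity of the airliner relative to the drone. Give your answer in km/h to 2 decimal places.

489.80 km/h

Taking east as x and north as y: airliner velocity = (134.787, 470.057) km/h; drone velocity = (26.915, -7.718) km/h.
Velocity of airliner relative to drone = (134.787, 470.057) − (26.915, -7.718) = (107.871, 477.775) km/h.
Magnitude = |(107.871, 477.775)| = 489.801 km/h.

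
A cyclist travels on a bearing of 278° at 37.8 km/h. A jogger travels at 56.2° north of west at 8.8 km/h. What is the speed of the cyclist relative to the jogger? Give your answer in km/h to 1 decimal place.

Taking east as x and north as y: cyclist velocity = (-37.432, 5.261) km/h; jogger velocity = (-4.895, 7.313) km/h.
Velocity of cyclist relative to jogger = (-37.432, 5.261) − (-4.895, 7.313) = (-32.537, -2.052) km/h.
Magnitude = |(-32.537, -2.052)| = 32.601 km/h.

32.6 km/h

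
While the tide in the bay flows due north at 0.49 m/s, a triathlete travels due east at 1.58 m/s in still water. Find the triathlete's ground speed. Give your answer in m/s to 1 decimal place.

Taking east as x and north as y: velocity relative to the water = (1.580, 0.000) m/s; the water relative to ground = (0.000, 0.490) m/s.
Velocity relative to ground = (1.580, 0.000) + (0.000, 0.490) = (1.580, 0.490) m/s.
Speed = |(1.580, 0.490)| = 1.654 m/s.

1.7 m/s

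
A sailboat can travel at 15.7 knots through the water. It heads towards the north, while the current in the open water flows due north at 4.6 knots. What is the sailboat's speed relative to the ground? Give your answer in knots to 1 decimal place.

20.3 knots

Taking east as x and north as y: velocity relative to the water = (0.000, 15.700) knots; the water relative to ground = (0.000, 4.600) knots.
Velocity relative to ground = (0.000, 15.700) + (0.000, 4.600) = (0.000, 20.300) knots.
Speed = |(0.000, 20.300)| = 20.300 knots.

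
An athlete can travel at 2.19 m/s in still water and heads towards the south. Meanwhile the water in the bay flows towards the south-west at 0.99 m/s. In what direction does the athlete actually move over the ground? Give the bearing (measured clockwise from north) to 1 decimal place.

Taking east as x and north as y: velocity relative to the water = (0.000, -2.190) m/s; the water relative to ground = (-0.700, -0.700) m/s.
Velocity relative to ground = (0.000, -2.190) + (-0.700, -0.700) = (-0.700, -2.890) m/s.
Bearing = atan2(-0.70, -2.89) = 193.62° clockwise from north.

193.6°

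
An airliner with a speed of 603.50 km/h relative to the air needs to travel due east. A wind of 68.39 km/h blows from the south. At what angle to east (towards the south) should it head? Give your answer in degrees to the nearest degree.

The wind pushes perpendicular to the desired track; the heading must have a component into the wind equal to 68.39 km/h: 603.50 sin θ = 68.39.
sin θ = 0.1133, so θ = 6.507°.

7°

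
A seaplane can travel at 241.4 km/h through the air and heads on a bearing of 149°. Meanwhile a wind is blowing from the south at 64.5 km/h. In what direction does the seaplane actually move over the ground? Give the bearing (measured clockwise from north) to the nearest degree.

Taking east as x and north as y: velocity relative to the air = (124.330, -206.920) km/h; the air relative to ground = (0.000, 64.500) km/h.
Velocity relative to ground = (124.330, -206.920) + (0.000, 64.500) = (124.330, -142.420) km/h.
Bearing = atan2(124.33, -142.42) = 138.88° clockwise from north.

139°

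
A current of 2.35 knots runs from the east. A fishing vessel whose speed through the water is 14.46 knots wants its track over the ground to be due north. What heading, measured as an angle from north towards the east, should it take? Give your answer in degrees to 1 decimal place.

9.4°

The current pushes perpendicular to the desired track; the heading must have a component into the current equal to 2.35 knots: 14.46 sin θ = 2.35.
sin θ = 0.1625, so θ = 9.353°.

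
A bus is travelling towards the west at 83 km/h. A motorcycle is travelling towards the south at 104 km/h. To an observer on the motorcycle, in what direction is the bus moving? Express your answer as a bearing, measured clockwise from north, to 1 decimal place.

321.4°

Taking east as x and north as y: bus velocity = (-83.000, 0.000) km/h; motorcycle velocity = (0.000, -104.000) km/h.
Velocity of bus relative to motorcycle = (-83.000, 0.000) − (0.000, -104.000) = (-83.000, 104.000) km/h.
Bearing = atan2(-83.00, 104.00) = 321.41° clockwise from north.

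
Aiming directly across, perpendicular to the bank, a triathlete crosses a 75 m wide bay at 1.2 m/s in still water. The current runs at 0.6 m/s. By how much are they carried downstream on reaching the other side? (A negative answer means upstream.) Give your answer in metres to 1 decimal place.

37.5 m

Perpendicular speed = 1.200 m/s; crossing time = 75 / 1.200 = 62.500 s.
Net downstream speed = 0.600 m/s.
Drift = 0.600 × 62.500 = 37.500 m (downstream).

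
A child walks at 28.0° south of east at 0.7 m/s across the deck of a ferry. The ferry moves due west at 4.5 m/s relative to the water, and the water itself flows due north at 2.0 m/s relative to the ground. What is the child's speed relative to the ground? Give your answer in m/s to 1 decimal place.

4.2 m/s

In east/north components (m/s): child relative to ferry = (0.618, -0.329); ferry relative to water = (-4.500, 0.000); water relative to ground = (0.000, 2.000).
Sum = (-3.882, 1.671) m/s.
Speed = |(-3.882, 1.671)| = 4.226 m/s.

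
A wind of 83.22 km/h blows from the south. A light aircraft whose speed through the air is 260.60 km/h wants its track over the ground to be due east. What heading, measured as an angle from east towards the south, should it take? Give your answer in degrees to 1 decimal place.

The wind pushes perpendicular to the desired track; the heading must have a component into the wind equal to 83.22 km/h: 260.60 sin θ = 83.22.
sin θ = 0.3193, so θ = 18.623°.

18.6°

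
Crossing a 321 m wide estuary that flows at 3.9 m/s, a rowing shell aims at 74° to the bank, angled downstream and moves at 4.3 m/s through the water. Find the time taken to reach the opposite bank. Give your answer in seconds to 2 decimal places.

77.66 s

The component of the rowing shell's velocity perpendicular to the bank is 4.3 × sin 74° = 4.133 m/s.
The current is parallel to the bank, so it does not affect the crossing time.
Time = 321 / 4.133 = 77.660 s.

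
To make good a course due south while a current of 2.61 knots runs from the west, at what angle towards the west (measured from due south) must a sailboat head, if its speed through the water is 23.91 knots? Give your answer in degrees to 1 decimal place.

The current pushes perpendicular to the desired track; the heading must have a component into the current equal to 2.61 knots: 23.91 sin θ = 2.61.
sin θ = 0.1092, so θ = 6.267°.

6.3°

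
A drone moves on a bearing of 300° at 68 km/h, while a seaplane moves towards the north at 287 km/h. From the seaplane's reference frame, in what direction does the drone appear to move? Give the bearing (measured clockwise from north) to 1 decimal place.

Taking east as x and north as y: drone velocity = (-58.890, 34.000) km/h; seaplane velocity = (0.000, 287.000) km/h.
Velocity of drone relative to seaplane = (-58.890, 34.000) − (0.000, 287.000) = (-58.890, -253.000) km/h.
Bearing = atan2(-58.89, -253.00) = 193.10° clockwise from north.

193.1°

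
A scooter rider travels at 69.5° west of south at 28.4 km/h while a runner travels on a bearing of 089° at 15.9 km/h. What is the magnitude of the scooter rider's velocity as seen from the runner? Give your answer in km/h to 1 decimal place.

43.7 km/h

Taking east as x and north as y: scooter rider velocity = (-26.601, -9.946) km/h; runner velocity = (15.898, 0.277) km/h.
Velocity of scooter rider relative to runner = (-26.601, -9.946) − (15.898, 0.277) = (-42.499, -10.223) km/h.
Magnitude = |(-42.499, -10.223)| = 43.711 km/h.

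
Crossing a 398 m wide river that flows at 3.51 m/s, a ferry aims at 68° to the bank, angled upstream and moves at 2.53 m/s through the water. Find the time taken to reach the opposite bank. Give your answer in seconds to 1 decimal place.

169.7 s

The component of the ferry's velocity perpendicular to the bank is 2.53 × sin 68° = 2.346 m/s.
The flow acts along the bank and has no component across it.
Time = 398 / 2.346 = 169.667 s.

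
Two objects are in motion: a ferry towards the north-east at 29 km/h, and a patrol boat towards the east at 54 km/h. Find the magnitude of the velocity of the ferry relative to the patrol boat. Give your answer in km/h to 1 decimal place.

39.3 km/h

Taking east as x and north as y: ferry velocity = (20.506, 20.506) km/h; patrol boat velocity = (54.000, 0.000) km/h.
Velocity of ferry relative to patrol boat = (20.506, 20.506) − (54.000, 0.000) = (-33.494, 20.506) km/h.
Magnitude = |(-33.494, 20.506)| = 39.273 km/h.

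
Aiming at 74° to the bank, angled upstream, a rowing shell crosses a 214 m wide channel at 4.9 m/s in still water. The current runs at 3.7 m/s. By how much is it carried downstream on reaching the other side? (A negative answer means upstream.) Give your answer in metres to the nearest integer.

107 m

Perpendicular speed = 4.710 m/s; crossing time = 214 / 4.710 = 45.433 s.
Net downstream speed = 2.349 m/s.
Drift = 2.349 × 45.433 = 106.740 m (downstream).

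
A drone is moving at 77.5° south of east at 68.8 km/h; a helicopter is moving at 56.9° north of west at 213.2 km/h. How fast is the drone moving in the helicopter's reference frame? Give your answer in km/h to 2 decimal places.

Taking east as x and north as y: drone velocity = (14.891, -67.169) km/h; helicopter velocity = (-116.429, 178.602) km/h.
Velocity of drone relative to helicopter = (14.891, -67.169) − (-116.429, 178.602) = (131.320, -245.771) km/h.
Magnitude = |(131.320, -245.771)| = 278.654 km/h.

278.65 km/h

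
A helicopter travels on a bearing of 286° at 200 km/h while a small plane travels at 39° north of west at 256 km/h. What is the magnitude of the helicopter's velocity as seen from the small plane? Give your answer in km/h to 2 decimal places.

Taking east as x and north as y: helicopter velocity = (-192.252, 55.127) km/h; small plane velocity = (-198.949, 161.106) km/h.
Velocity of helicopter relative to small plane = (-192.252, 55.127) − (-198.949, 161.106) = (6.697, -105.979) km/h.
Magnitude = |(6.697, -105.979)| = 106.190 km/h.

106.19 km/h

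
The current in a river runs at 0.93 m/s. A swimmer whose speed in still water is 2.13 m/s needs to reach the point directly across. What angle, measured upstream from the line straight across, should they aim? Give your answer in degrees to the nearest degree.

26°

To cancel the current, the upstream component of the swimmer's velocity must equal the flow: 2.13 sin θ = 0.93.
sin θ = 0.93 / 2.13 = 0.4366.
θ = arcsin(0.4366) = 25.888°.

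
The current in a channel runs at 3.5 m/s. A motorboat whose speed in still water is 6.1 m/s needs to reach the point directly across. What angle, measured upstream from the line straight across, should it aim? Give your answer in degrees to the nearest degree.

To cancel the current, the upstream component of the motorboat's velocity must equal the flow: 6.1 sin θ = 3.5.
sin θ = 3.5 / 6.1 = 0.5738.
θ = arcsin(0.5738) = 35.014°.

35°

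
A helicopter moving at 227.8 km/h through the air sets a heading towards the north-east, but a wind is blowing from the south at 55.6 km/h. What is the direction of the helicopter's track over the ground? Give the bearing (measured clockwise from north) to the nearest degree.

037°

Taking east as x and north as y: velocity relative to the air = (161.079, 161.079) km/h; the air relative to ground = (0.000, 55.600) km/h.
Velocity relative to ground = (161.079, 161.079) + (0.000, 55.600) = (161.079, 216.679) km/h.
Bearing = atan2(161.08, 216.68) = 36.63° clockwise from north.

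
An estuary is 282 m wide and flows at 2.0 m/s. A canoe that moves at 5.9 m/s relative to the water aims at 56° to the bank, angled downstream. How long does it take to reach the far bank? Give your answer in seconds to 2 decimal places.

57.65 s

The component of the canoe's velocity perpendicular to the bank is 5.9 × sin 56° = 4.891 m/s.
Only the cross-stream component determines the crossing time; the current contributes nothing perpendicular to the bank.
Time = 282 / 4.891 = 57.653 s.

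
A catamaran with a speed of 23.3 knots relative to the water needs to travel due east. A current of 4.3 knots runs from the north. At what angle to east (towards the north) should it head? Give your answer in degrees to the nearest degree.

11°

The current pushes perpendicular to the desired track; the heading must have a component into the current equal to 4.3 knots: 23.3 sin θ = 4.3.
sin θ = 0.1845, so θ = 10.635°.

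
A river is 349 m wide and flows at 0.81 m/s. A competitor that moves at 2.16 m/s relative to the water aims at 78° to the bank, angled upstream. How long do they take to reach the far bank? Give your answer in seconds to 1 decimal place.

The component of the competitor's velocity perpendicular to the bank is 2.16 × sin 78° = 2.113 m/s.
Only the cross-stream component determines the crossing time; the current contributes nothing perpendicular to the bank.
Time = 349 / 2.113 = 165.184 s.

165.2 s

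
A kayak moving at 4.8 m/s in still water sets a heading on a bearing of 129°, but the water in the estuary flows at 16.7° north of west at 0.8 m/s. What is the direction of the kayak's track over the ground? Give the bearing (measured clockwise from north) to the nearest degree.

Taking east as x and north as y: velocity relative to the water = (3.730, -3.021) m/s; the water relative to ground = (-0.766, 0.230) m/s.
Velocity relative to ground = (3.730, -3.021) + (-0.766, 0.230) = (2.964, -2.791) m/s.
Bearing = atan2(2.96, -2.79) = 133.28° clockwise from north.

133°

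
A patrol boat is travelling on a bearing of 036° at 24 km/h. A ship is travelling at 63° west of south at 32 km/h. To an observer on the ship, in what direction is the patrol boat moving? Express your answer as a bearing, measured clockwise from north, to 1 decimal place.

051.5°

Taking east as x and north as y: patrol boat velocity = (14.107, 19.416) km/h; ship velocity = (-28.512, -14.528) km/h.
Velocity of patrol boat relative to ship = (14.107, 19.416) − (-28.512, -14.528) = (42.619, 33.944) km/h.
Bearing = atan2(42.62, 33.94) = 51.46° clockwise from north.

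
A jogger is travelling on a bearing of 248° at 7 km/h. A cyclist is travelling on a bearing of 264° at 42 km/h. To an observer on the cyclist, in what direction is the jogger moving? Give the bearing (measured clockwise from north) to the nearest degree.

Taking east as x and north as y: jogger velocity = (-6.490, -2.622) km/h; cyclist velocity = (-41.770, -4.390) km/h.
Velocity of jogger relative to cyclist = (-6.490, -2.622) − (-41.770, -4.390) = (35.280, 1.768) km/h.
Bearing = atan2(35.28, 1.77) = 87.13° clockwise from north.

087°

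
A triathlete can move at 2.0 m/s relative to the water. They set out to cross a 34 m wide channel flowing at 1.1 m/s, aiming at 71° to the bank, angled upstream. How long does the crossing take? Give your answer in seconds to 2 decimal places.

17.98 s

The component of the triathlete's velocity perpendicular to the bank is 2.0 × sin 71° = 1.891 m/s.
The current is parallel to the bank, so it does not affect the crossing time.
Time = 34 / 1.891 = 17.980 s.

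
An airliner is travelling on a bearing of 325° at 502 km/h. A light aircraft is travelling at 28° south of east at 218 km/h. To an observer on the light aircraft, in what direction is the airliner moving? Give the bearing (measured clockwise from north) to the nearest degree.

Taking east as x and north as y: airliner velocity = (-287.935, 411.214) km/h; light aircraft velocity = (192.483, -102.345) km/h.
Velocity of airliner relative to light aircraft = (-287.935, 411.214) − (192.483, -102.345) = (-480.418, 513.559) km/h.
Bearing = atan2(-480.42, 513.56) = 316.91° clockwise from north.

317°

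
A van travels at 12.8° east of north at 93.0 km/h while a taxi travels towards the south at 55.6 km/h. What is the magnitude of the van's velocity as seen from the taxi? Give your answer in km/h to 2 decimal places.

Taking east as x and north as y: van velocity = (20.604, 90.689) km/h; taxi velocity = (0.000, -55.600) km/h.
Velocity of van relative to taxi = (20.604, 90.689) − (0.000, -55.600) = (20.604, 146.289) km/h.
Magnitude = |(20.604, 146.289)| = 147.733 km/h.

147.73 km/h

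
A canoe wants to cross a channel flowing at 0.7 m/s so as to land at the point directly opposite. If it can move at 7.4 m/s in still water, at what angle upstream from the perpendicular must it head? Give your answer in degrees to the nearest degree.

To cancel the current, the upstream component of the canoe's velocity must equal the flow: 7.4 sin θ = 0.7.
sin θ = 0.7 / 7.4 = 0.0946.
θ = arcsin(0.0946) = 5.428°.

5°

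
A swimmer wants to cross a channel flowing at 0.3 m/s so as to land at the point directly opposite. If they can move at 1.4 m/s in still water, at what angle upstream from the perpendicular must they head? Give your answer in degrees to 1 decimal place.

To cancel the current, the upstream component of the swimmer's velocity must equal the flow: 1.4 sin θ = 0.3.
sin θ = 0.3 / 1.4 = 0.2143.
θ = arcsin(0.2143) = 12.374°.

12.4°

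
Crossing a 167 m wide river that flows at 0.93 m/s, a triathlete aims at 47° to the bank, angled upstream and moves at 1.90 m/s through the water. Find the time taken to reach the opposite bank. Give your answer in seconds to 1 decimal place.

The component of the triathlete's velocity perpendicular to the bank is 1.90 × sin 47° = 1.390 m/s.
The current is parallel to the bank, so it does not affect the crossing time.
Time = 167 / 1.390 = 120.181 s.

120.2 s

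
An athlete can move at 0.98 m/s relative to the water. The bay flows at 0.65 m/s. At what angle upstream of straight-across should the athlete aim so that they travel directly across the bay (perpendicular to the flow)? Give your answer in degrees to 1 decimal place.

41.5°

To cancel the current, the upstream component of the athlete's velocity must equal the flow: 0.98 sin θ = 0.65.
sin θ = 0.65 / 0.98 = 0.6633.
θ = arcsin(0.6633) = 41.549°.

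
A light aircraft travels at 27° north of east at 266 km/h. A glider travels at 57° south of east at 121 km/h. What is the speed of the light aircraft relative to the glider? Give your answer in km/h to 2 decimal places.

280.48 km/h

Taking east as x and north as y: light aircraft velocity = (237.008, 120.761) km/h; glider velocity = (65.901, -101.479) km/h.
Velocity of light aircraft relative to glider = (237.008, 120.761) − (65.901, -101.479) = (171.106, 222.241) km/h.
Magnitude = |(171.106, 222.241)| = 280.479 km/h.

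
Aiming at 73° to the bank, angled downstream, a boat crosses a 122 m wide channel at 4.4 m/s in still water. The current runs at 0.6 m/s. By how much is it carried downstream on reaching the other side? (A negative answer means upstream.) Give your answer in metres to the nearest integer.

55 m

Perpendicular speed = 4.208 m/s; crossing time = 122 / 4.208 = 28.994 s.
Net downstream speed = 1.886 m/s.
Drift = 1.886 × 28.994 = 54.696 m (downstream).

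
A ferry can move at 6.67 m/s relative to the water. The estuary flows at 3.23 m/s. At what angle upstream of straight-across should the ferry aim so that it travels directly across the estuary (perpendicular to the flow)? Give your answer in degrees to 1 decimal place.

29.0°

To cancel the current, the upstream component of the ferry's velocity must equal the flow: 6.67 sin θ = 3.23.
sin θ = 3.23 / 6.67 = 0.4843.
θ = arcsin(0.4843) = 28.964°.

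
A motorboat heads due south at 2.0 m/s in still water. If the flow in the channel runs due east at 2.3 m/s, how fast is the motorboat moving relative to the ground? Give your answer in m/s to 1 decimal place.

3.0 m/s

Taking east as x and north as y: velocity relative to the water = (0.000, -2.000) m/s; the water relative to ground = (2.300, 0.000) m/s.
Velocity relative to ground = (0.000, -2.000) + (2.300, 0.000) = (2.300, -2.000) m/s.
Speed = |(2.300, -2.000)| = 3.048 m/s.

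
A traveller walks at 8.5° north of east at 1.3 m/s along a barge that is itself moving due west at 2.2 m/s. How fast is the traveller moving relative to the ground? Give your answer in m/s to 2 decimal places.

0.93 m/s

Taking east as x and north as y: barge velocity = (-2.200, 0.000) m/s; traveller velocity relative to barge = (1.286, 0.192) m/s.
Velocity relative to ground = (-2.200, 0.000) + (1.286, 0.192) = (-0.914, 0.192) m/s.
Speed = |(-0.914, 0.192)| = 0.934 m/s.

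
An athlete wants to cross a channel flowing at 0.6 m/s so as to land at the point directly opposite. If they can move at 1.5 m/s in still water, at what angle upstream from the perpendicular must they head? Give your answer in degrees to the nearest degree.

To cancel the current, the upstream component of the athlete's velocity must equal the flow: 1.5 sin θ = 0.6.
sin θ = 0.6 / 1.5 = 0.4000.
θ = arcsin(0.4000) = 23.578°.

24°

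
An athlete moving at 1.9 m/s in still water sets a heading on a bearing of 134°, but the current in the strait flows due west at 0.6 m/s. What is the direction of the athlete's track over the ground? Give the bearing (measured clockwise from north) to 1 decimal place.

Taking east as x and north as y: velocity relative to the water = (1.367, -1.320) m/s; the water relative to ground = (-0.600, 0.000) m/s.
Velocity relative to ground = (1.367, -1.320) + (-0.600, 0.000) = (0.767, -1.320) m/s.
Bearing = atan2(0.77, -1.32) = 149.85° clockwise from north.

149.8°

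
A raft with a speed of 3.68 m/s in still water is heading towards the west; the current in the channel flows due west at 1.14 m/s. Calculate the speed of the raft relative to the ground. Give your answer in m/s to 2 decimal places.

Taking east as x and north as y: velocity relative to the water = (-3.680, 0.000) m/s; the water relative to ground = (-1.140, 0.000) m/s.
Velocity relative to ground = (-3.680, 0.000) + (-1.140, 0.000) = (-4.820, 0.000) m/s.
Speed = |(-4.820, 0.000)| = 4.820 m/s.

4.82 m/s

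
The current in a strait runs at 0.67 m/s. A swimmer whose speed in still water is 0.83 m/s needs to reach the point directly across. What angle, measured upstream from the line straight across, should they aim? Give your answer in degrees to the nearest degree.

To cancel the current, the upstream component of the swimmer's velocity must equal the flow: 0.83 sin θ = 0.67.
sin θ = 0.67 / 0.83 = 0.8072.
θ = arcsin(0.8072) = 53.826°.

54°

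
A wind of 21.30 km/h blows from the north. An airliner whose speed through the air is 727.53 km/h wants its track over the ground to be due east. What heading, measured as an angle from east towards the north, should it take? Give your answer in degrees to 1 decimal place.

1.7°

The wind pushes perpendicular to the desired track; the heading must have a component into the wind equal to 21.30 km/h: 727.53 sin θ = 21.30.
sin θ = 0.0293, so θ = 1.678°.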